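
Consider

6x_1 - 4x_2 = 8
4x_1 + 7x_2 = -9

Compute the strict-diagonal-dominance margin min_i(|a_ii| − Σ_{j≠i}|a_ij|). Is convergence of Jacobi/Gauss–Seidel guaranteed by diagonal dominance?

2

row 1: |6| − (4) = 2
row 2: |7| − (4) = 3
minimum over rows = 2 → strictly diagonally dominant (convergence guaranteed)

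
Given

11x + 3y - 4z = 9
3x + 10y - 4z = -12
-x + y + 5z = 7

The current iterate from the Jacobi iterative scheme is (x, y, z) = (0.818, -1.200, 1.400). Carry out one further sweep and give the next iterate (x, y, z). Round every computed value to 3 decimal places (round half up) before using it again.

(1.655, -0.885, 1.804)

One sweep:
  x = (9 - (3)·-1.200 - (-4)·1.400) / (11) = 1.655
  y = (-12 - (3)·0.818 - (-4)·1.400) / (10) = -0.885
  z = (7 - (-1)·0.818 - (1)·-1.200) / (5) = 1.804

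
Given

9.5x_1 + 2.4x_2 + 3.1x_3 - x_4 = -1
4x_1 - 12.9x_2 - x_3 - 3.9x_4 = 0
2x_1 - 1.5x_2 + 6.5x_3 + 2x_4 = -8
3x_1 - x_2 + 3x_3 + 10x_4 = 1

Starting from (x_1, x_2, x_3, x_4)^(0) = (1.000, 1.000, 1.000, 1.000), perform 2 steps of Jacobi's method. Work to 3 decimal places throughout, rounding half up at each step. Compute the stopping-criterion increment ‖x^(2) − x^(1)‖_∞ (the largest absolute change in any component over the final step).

1.151

Iteration 1:
  x_1 = (-1 - (2.4)·1.000 - (3.1)·1.000 - (-1)·1.000) / (9.5) = -0.579
  x_2 = (0 - (4)·1.000 - (-1)·1.000 - (-3.9)·1.000) / (-12.9) = -0.070
  x_3 = (-8 - (2)·1.000 - (-1.5)·1.000 - (2)·1.000) / (6.5) = -1.615
  x_4 = (1 - (3)·1.000 - (-1)·1.000 - (3)·1.000) / (10) = -0.400
Iteration 2:
  x_1 = (-1 - (2.4)·-0.070 - (3.1)·-1.615 - (-1)·-0.400) / (9.5) = 0.397
  x_2 = (0 - (4)·-0.579 - (-1)·-1.615 - (-3.9)·-0.400) / (-12.9) = 0.067
  x_3 = (-8 - (2)·-0.579 - (-1.5)·-0.070 - (2)·-0.400) / (6.5) = -0.946
  x_4 = (1 - (3)·-0.579 - (-1)·-0.070 - (3)·-1.615) / (10) = 0.751
Change: (0.976, 0.137, 0.669, 1.151) → max |·| = 1.151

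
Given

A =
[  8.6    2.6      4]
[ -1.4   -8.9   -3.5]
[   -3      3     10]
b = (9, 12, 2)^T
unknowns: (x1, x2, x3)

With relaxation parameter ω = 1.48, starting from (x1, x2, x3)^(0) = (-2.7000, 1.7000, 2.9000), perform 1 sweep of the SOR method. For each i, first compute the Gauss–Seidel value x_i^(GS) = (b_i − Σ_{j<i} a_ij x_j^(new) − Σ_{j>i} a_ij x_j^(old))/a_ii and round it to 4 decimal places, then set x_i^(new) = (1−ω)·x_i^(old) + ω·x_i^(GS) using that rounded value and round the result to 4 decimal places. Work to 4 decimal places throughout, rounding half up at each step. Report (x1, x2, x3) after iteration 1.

Iteration 1:
  x1: GS value = (9 - (2.6)·1.7000 - (4)·2.9000) / (8.6) = -0.8163;  x1 ← (1−ω)·-2.7000 + ω·-0.8163 = 0.0879
  x2: GS value = (12 - (-1.4)·0.0879 - (-3.5)·2.9000) / (-8.9) = -2.5026;  x2 ← (1−ω)·1.7000 + ω·-2.5026 = -4.5198
  x3: GS value = (2 - (-3)·0.0879 - (3)·-4.5198) / (10) = 1.5823;  x3 ← (1−ω)·2.9000 + ω·1.5823 = 0.9498

(0.0879, -4.5198, 0.9498)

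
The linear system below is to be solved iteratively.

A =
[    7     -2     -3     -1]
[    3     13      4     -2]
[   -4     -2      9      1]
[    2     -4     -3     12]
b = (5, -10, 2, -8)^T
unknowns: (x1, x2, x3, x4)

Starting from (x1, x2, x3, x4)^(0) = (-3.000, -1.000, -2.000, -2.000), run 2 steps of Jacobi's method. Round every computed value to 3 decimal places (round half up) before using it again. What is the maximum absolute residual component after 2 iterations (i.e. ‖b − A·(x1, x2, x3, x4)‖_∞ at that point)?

6.839

Iteration 1:
  x1 = (5 - (-2)·-1.000 - (-3)·-2.000 - (-1)·-2.000) / (7) = -0.714
  x2 = (-10 - (3)·-3.000 - (4)·-2.000 - (-2)·-2.000) / (13) = 0.231
  x3 = (2 - (-4)·-3.000 - (-2)·-1.000 - (1)·-2.000) / (9) = -1.111
  x4 = (-8 - (2)·-3.000 - (-4)·-1.000 - (-3)·-2.000) / (12) = -1.000
Iteration 2:
  x1 = (5 - (-2)·0.231 - (-3)·-1.111 - (-1)·-1.000) / (7) = 0.161
  x2 = (-10 - (3)·-0.714 - (4)·-1.111 - (-2)·-1.000) / (13) = -0.416
  x3 = (2 - (-4)·-0.714 - (-2)·0.231 - (1)·-1.000) / (9) = 0.067
  x4 = (-8 - (2)·-0.714 - (-4)·0.231 - (-3)·-1.111) / (12) = -0.748
Residual b − A·x = (2.494, -6.839, 1.957, -0.809); ∞-norm = 6.839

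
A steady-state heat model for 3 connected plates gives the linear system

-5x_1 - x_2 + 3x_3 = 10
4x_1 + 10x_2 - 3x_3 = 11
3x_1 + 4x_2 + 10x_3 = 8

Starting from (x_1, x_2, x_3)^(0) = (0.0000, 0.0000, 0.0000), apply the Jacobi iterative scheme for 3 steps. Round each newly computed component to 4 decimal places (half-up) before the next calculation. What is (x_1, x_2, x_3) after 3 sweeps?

(-1.8520, 2.0840, 0.4660)

Iteration 1:
  x_1 = (10 - (-1)·0.0000 - (3)·0.0000) / (-5) = -2.0000
  x_2 = (11 - (4)·0.0000 - (-3)·0.0000) / (10) = 1.1000
  x_3 = (8 - (3)·0.0000 - (4)·0.0000) / (10) = 0.8000
Iteration 2:
  x_1 = (10 - (-1)·1.1000 - (3)·0.8000) / (-5) = -1.7400
  x_2 = (11 - (4)·-2.0000 - (-3)·0.8000) / (10) = 2.1400
  x_3 = (8 - (3)·-2.0000 - (4)·1.1000) / (10) = 0.9600
Iteration 3:
  x_1 = (10 - (-1)·2.1400 - (3)·0.9600) / (-5) = -1.8520
  x_2 = (11 - (4)·-1.7400 - (-3)·0.9600) / (10) = 2.0840
  x_3 = (8 - (3)·-1.7400 - (4)·2.1400) / (10) = 0.4660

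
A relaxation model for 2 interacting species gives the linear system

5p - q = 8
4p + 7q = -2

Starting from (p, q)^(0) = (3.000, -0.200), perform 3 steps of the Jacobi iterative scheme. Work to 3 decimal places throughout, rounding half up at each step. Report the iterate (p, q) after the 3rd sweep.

(1.365, -0.971)

Iteration 1:
  p = (8 - (-1)·-0.200) / (5) = 1.560
  q = (-2 - (4)·3.000) / (7) = -2.000
Iteration 2:
  p = (8 - (-1)·-2.000) / (5) = 1.200
  q = (-2 - (4)·1.560) / (7) = -1.177
Iteration 3:
  p = (8 - (-1)·-1.177) / (5) = 1.365
  q = (-2 - (4)·1.200) / (7) = -0.971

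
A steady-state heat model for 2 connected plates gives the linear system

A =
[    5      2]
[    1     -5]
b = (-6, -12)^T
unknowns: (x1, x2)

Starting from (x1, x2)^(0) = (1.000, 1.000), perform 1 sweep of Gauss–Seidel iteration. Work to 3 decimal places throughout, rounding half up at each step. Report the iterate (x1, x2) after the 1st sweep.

Iteration 1:
  x1 = (-6 - (2)·1.000) / (5) = -1.600
  x2 = (-12 - (1)·-1.600) / (-5) = 2.080

(-1.600, 2.080)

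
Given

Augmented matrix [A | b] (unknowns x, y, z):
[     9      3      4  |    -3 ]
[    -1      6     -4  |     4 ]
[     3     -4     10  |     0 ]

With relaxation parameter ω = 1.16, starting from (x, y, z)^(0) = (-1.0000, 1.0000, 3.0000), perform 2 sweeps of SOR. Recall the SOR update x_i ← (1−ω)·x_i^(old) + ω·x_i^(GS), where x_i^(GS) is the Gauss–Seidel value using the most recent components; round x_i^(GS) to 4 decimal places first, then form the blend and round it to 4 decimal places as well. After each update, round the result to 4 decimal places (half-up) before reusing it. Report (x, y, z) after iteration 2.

Iteration 1:
  x: GS value = (-3 - (3)·1.0000 - (4)·3.0000) / (9) = -2.0000;  x ← (1−ω)·-1.0000 + ω·-2.0000 = -2.1600
  y: GS value = (4 - (-1)·-2.1600 - (-4)·3.0000) / (6) = 2.3067;  y ← (1−ω)·1.0000 + ω·2.3067 = 2.5158
  z: GS value = (0 - (3)·-2.1600 - (-4)·2.5158) / (10) = 1.6543;  z ← (1−ω)·3.0000 + ω·1.6543 = 1.4390
Iteration 2:
  x: GS value = (-3 - (3)·2.5158 - (4)·1.4390) / (9) = -1.8115;  x ← (1−ω)·-2.1600 + ω·-1.8115 = -1.7557
  y: GS value = (4 - (-1)·-1.7557 - (-4)·1.4390) / (6) = 1.3334;  y ← (1−ω)·2.5158 + ω·1.3334 = 1.1442
  z: GS value = (0 - (3)·-1.7557 - (-4)·1.1442) / (10) = 0.9844;  z ← (1−ω)·1.4390 + ω·0.9844 = 0.9117

(-1.7557, 1.1442, 0.9117)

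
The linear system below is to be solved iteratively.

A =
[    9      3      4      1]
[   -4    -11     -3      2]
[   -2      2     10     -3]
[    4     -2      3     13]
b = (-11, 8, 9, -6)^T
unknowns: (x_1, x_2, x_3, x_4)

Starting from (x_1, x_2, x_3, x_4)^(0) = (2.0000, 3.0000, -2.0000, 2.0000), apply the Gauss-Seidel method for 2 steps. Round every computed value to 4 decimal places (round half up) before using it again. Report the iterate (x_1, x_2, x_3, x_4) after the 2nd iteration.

(-1.9214, -0.3317, 0.5497, -0.0482)

Iteration 1:
  x_1 = (-11 - (3)·3.0000 - (4)·-2.0000 - (1)·2.0000) / (9) = -1.5556
  x_2 = (8 - (-4)·-1.5556 - (-3)·-2.0000 - (2)·2.0000) / (-11) = 0.7475
  x_3 = (9 - (-2)·-1.5556 - (2)·0.7475 - (-3)·2.0000) / (10) = 1.0394
  x_4 = (-6 - (4)·-1.5556 - (-2)·0.7475 - (3)·1.0394) / (13) = -0.1078
Iteration 2:
  x_1 = (-11 - (3)·0.7475 - (4)·1.0394 - (1)·-0.1078) / (9) = -1.9214
  x_2 = (8 - (-4)·-1.9214 - (-3)·1.0394 - (2)·-0.1078) / (-11) = -0.3317
  x_3 = (9 - (-2)·-1.9214 - (2)·-0.3317 - (-3)·-0.1078) / (10) = 0.5497
  x_4 = (-6 - (4)·-1.9214 - (-2)·-0.3317 - (3)·0.5497) / (13) = -0.0482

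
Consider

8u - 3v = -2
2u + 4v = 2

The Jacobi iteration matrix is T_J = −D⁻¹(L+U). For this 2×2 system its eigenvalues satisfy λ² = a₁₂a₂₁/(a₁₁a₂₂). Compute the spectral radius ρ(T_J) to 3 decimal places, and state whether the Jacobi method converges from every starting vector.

a₁₂a₂₁/(a₁₁a₂₂) = (-3)·(2) / ((8)·(4)) = -0.187500
ρ = √|-0.187500| = √0.187500 = 0.433
ρ < 1, so Jacobi converges

0.433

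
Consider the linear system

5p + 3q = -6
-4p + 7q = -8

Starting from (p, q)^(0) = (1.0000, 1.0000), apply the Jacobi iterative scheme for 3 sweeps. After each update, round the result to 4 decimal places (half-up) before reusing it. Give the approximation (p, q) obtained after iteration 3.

(0.1028, -1.6327)

Iteration 1:
  p = (-6 - (3)·1.0000) / (5) = -1.8000
  q = (-8 - (-4)·1.0000) / (7) = -0.5714
Iteration 2:
  p = (-6 - (3)·-0.5714) / (5) = -0.8572
  q = (-8 - (-4)·-1.8000) / (7) = -2.1714
Iteration 3:
  p = (-6 - (3)·-2.1714) / (5) = 0.1028
  q = (-8 - (-4)·-0.8572) / (7) = -1.6327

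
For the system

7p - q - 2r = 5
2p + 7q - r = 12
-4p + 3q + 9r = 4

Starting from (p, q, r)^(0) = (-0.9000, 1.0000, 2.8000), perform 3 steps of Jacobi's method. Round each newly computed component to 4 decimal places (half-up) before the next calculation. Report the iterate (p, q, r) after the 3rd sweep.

(0.9972, 1.4928, 0.4759)

Iteration 1:
  p = (5 - (-1)·1.0000 - (-2)·2.8000) / (7) = 1.6571
  q = (12 - (2)·-0.9000 - (-1)·2.8000) / (7) = 2.3714
  r = (4 - (-4)·-0.9000 - (3)·1.0000) / (9) = -0.2889
Iteration 2:
  p = (5 - (-1)·2.3714 - (-2)·-0.2889) / (7) = 0.9705
  q = (12 - (2)·1.6571 - (-1)·-0.2889) / (7) = 1.1996
  r = (4 - (-4)·1.6571 - (3)·2.3714) / (9) = 0.3905
Iteration 3:
  p = (5 - (-1)·1.1996 - (-2)·0.3905) / (7) = 0.9972
  q = (12 - (2)·0.9705 - (-1)·0.3905) / (7) = 1.4928
  r = (4 - (-4)·0.9705 - (3)·1.1996) / (9) = 0.4759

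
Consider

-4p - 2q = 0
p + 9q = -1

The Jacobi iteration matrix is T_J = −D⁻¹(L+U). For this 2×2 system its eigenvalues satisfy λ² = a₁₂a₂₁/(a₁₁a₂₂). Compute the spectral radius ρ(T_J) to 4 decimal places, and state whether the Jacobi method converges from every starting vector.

a₁₂a₂₁/(a₁₁a₂₂) = (-2)·(1) / ((-4)·(9)) = 0.055556
ρ = √|0.055556| = √0.055556 = 0.2357
ρ < 1, so Jacobi converges

0.2357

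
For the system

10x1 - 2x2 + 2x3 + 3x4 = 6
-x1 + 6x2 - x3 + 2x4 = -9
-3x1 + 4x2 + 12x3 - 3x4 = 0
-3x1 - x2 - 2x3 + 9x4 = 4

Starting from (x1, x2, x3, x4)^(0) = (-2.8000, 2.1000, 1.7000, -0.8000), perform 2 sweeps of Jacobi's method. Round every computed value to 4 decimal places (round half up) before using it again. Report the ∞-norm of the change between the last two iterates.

2.3328

Iteration 1:
  x1 = (6 - (-2)·2.1000 - (2)·1.7000 - (3)·-0.8000) / (10) = 0.9200
  x2 = (-9 - (-1)·-2.8000 - (-1)·1.7000 - (2)·-0.8000) / (6) = -1.4167
  x3 = (0 - (-3)·-2.8000 - (4)·2.1000 - (-3)·-0.8000) / (12) = -1.6000
  x4 = (4 - (-3)·-2.8000 - (-1)·2.1000 - (-2)·1.7000) / (9) = 0.1222
Iteration 2:
  x1 = (6 - (-2)·-1.4167 - (2)·-1.6000 - (3)·0.1222) / (10) = 0.6000
  x2 = (-9 - (-1)·0.9200 - (-1)·-1.6000 - (2)·0.1222) / (6) = -1.6541
  x3 = (0 - (-3)·0.9200 - (4)·-1.4167 - (-3)·0.1222) / (12) = 0.7328
  x4 = (4 - (-3)·0.9200 - (-1)·-1.4167 - (-2)·-1.6000) / (9) = 0.2381
Change: (-0.3200, -0.2374, 2.3328, 0.1159) → max |·| = 2.3328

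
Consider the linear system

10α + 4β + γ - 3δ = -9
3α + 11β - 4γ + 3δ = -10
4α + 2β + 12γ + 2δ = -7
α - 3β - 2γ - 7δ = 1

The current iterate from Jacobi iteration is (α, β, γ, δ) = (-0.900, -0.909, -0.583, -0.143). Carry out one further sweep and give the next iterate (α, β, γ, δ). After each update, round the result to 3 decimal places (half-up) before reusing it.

(-0.521, -0.837, -0.108, 0.285)

One sweep:
  α = (-9 - (4)·-0.909 - (1)·-0.583 - (-3)·-0.143) / (10) = -0.521
  β = (-10 - (3)·-0.900 - (-4)·-0.583 - (3)·-0.143) / (11) = -0.837
  γ = (-7 - (4)·-0.900 - (2)·-0.909 - (2)·-0.143) / (12) = -0.108
  δ = (1 - (1)·-0.900 - (-3)·-0.909 - (-2)·-0.583) / (-7) = 0.285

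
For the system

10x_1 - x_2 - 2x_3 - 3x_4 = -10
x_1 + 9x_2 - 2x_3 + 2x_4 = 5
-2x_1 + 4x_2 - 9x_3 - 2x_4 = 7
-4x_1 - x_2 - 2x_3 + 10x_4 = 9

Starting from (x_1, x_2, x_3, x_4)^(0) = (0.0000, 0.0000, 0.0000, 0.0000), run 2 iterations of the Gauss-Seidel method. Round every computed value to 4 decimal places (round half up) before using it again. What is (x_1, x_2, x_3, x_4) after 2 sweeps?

Iteration 1:
  x_1 = (-10 - (-1)·0.0000 - (-2)·0.0000 - (-3)·0.0000) / (10) = -1.0000
  x_2 = (5 - (1)·-1.0000 - (-2)·0.0000 - (2)·0.0000) / (9) = 0.6667
  x_3 = (7 - (-2)·-1.0000 - (4)·0.6667 - (-2)·0.0000) / (-9) = -0.2592
  x_4 = (9 - (-4)·-1.0000 - (-1)·0.6667 - (-2)·-0.2592) / (10) = 0.5148
Iteration 2:
  x_1 = (-10 - (-1)·0.6667 - (-2)·-0.2592 - (-3)·0.5148) / (10) = -0.8307
  x_2 = (5 - (1)·-0.8307 - (-2)·-0.2592 - (2)·0.5148) / (9) = 0.4759
  x_3 = (7 - (-2)·-0.8307 - (4)·0.4759 - (-2)·0.5148) / (-9) = -0.4961
  x_4 = (9 - (-4)·-0.8307 - (-1)·0.4759 - (-2)·-0.4961) / (10) = 0.5161

(-0.8307, 0.4759, -0.4961, 0.5161)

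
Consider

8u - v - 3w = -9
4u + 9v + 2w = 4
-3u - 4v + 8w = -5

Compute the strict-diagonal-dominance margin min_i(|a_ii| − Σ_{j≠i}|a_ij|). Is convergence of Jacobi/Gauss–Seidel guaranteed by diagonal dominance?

1

row 1: |8| − (1+3) = 4
row 2: |9| − (4+2) = 3
row 3: |8| − (3+4) = 1
minimum over rows = 1 → strictly diagonally dominant (convergence guaranteed)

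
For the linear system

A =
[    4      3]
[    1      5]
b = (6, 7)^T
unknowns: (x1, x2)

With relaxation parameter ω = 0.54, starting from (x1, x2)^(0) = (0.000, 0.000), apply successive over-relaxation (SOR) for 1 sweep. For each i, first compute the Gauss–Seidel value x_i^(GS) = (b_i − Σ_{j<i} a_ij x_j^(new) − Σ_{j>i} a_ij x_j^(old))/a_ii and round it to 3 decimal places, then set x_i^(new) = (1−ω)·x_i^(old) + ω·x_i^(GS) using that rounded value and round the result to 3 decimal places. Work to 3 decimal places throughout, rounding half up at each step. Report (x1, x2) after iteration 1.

(0.810, 0.669)

Iteration 1:
  x1: GS value = (6 - (3)·0.000) / (4) = 1.500;  x1 ← (1−ω)·0.000 + ω·1.500 = 0.810
  x2: GS value = (7 - (1)·0.810) / (5) = 1.238;  x2 ← (1−ω)·0.000 + ω·1.238 = 0.669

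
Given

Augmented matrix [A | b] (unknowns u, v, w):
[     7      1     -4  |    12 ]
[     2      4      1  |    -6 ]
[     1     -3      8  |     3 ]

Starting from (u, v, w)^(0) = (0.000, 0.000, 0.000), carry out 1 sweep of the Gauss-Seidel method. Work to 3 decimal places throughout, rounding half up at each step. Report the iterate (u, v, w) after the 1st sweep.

(1.714, -2.357, -0.723)

Iteration 1:
  u = (12 - (1)·0.000 - (-4)·0.000) / (7) = 1.714
  v = (-6 - (2)·1.714 - (1)·0.000) / (4) = -2.357
  w = (3 - (1)·1.714 - (-3)·-2.357) / (8) = -0.723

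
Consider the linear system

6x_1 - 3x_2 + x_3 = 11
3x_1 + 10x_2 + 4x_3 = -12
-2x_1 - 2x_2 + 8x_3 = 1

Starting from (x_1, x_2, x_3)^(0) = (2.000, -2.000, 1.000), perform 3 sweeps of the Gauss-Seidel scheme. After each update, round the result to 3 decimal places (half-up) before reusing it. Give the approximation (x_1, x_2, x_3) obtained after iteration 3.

Iteration 1:
  x_1 = (11 - (-3)·-2.000 - (1)·1.000) / (6) = 0.667
  x_2 = (-12 - (3)·0.667 - (4)·1.000) / (10) = -1.800
  x_3 = (1 - (-2)·0.667 - (-2)·-1.800) / (8) = -0.158
Iteration 2:
  x_1 = (11 - (-3)·-1.800 - (1)·-0.158) / (6) = 0.960
  x_2 = (-12 - (3)·0.960 - (4)·-0.158) / (10) = -1.425
  x_3 = (1 - (-2)·0.960 - (-2)·-1.425) / (8) = 0.009
Iteration 3:
  x_1 = (11 - (-3)·-1.425 - (1)·0.009) / (6) = 1.119
  x_2 = (-12 - (3)·1.119 - (4)·0.009) / (10) = -1.539
  x_3 = (1 - (-2)·1.119 - (-2)·-1.539) / (8) = 0.020

(1.119, -1.539, 0.020)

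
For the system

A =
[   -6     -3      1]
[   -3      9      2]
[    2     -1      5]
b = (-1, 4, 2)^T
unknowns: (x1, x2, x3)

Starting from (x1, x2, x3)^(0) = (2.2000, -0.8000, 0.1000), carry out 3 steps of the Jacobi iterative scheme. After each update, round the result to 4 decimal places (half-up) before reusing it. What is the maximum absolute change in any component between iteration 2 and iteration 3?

0.5977

Iteration 1:
  x1 = (-1 - (-3)·-0.8000 - (1)·0.1000) / (-6) = 0.5833
  x2 = (4 - (-3)·2.2000 - (2)·0.1000) / (9) = 1.1556
  x3 = (2 - (2)·2.2000 - (-1)·-0.8000) / (5) = -0.6400
Iteration 2:
  x1 = (-1 - (-3)·1.1556 - (1)·-0.6400) / (-6) = -0.5178
  x2 = (4 - (-3)·0.5833 - (2)·-0.6400) / (9) = 0.7811
  x3 = (2 - (2)·0.5833 - (-1)·1.1556) / (5) = 0.3978
Iteration 3:
  x1 = (-1 - (-3)·0.7811 - (1)·0.3978) / (-6) = -0.1576
  x2 = (4 - (-3)·-0.5178 - (2)·0.3978) / (9) = 0.1834
  x3 = (2 - (2)·-0.5178 - (-1)·0.7811) / (5) = 0.7633
Change: (0.3602, -0.5977, 0.3655) → max |·| = 0.5977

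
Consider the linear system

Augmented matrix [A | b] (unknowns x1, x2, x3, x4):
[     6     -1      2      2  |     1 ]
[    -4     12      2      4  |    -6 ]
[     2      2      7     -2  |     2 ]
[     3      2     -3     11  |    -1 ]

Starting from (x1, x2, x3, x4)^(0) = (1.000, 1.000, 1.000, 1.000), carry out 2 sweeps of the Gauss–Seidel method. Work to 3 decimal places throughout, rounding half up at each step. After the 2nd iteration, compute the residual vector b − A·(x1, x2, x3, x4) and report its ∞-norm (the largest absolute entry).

Iteration 1:
  x1 = (1 - (-1)·1.000 - (2)·1.000 - (2)·1.000) / (6) = -0.333
  x2 = (-6 - (-4)·-0.333 - (2)·1.000 - (4)·1.000) / (12) = -1.111
  x3 = (2 - (2)·-0.333 - (2)·-1.111 - (-2)·1.000) / (7) = 0.984
  x4 = (-1 - (3)·-0.333 - (2)·-1.111 - (-3)·0.984) / (11) = 0.470
Iteration 2:
  x1 = (1 - (-1)·-1.111 - (2)·0.984 - (2)·0.470) / (6) = -0.503
  x2 = (-6 - (-4)·-0.503 - (2)·0.984 - (4)·0.470) / (12) = -0.988
  x3 = (2 - (2)·-0.503 - (2)·-0.988 - (-2)·0.470) / (7) = 0.846
  x4 = (-1 - (3)·-0.503 - (2)·-0.988 - (-3)·0.846) / (11) = 0.457
Residual b − A·x = (0.424, 0.324, -0.026, -0.004); ∞-norm = 0.424

0.424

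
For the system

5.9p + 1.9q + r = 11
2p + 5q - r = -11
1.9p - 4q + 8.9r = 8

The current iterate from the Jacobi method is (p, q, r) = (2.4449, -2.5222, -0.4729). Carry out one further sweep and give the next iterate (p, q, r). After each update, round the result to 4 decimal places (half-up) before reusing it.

(2.7568, -3.2725, -0.7566)

One sweep:
  p = (11 - (1.9)·-2.5222 - (1)·-0.4729) / (5.9) = 2.7568
  q = (-11 - (2)·2.4449 - (-1)·-0.4729) / (5) = -3.2725
  r = (8 - (1.9)·2.4449 - (-4)·-2.5222) / (8.9) = -0.7566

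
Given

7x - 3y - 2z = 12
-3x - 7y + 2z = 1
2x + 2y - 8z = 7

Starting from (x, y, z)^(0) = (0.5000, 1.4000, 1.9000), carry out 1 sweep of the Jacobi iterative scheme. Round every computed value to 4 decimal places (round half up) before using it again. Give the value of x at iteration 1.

Iteration 1:
  x = (12 - (-3)·1.4000 - (-2)·1.9000) / (7) = 2.8571
  y = (1 - (-3)·0.5000 - (2)·1.9000) / (-7) = 0.1857
  z = (7 - (2)·0.5000 - (2)·1.4000) / (-8) = -0.4000

2.8571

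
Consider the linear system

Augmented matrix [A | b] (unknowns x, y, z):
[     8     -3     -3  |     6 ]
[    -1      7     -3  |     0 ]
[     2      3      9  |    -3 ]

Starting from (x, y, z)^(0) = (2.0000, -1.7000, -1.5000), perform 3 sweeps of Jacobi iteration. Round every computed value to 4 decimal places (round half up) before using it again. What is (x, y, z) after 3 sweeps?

(0.6491, 0.0277, -0.4010)

Iteration 1:
  x = (6 - (-3)·-1.7000 - (-3)·-1.5000) / (8) = -0.4500
  y = (0 - (-1)·2.0000 - (-3)·-1.5000) / (7) = -0.3571
  z = (-3 - (2)·2.0000 - (3)·-1.7000) / (9) = -0.2111
Iteration 2:
  x = (6 - (-3)·-0.3571 - (-3)·-0.2111) / (8) = 0.5369
  y = (0 - (-1)·-0.4500 - (-3)·-0.2111) / (7) = -0.1548
  z = (-3 - (2)·-0.4500 - (3)·-0.3571) / (9) = -0.1143
Iteration 3:
  x = (6 - (-3)·-0.1548 - (-3)·-0.1143) / (8) = 0.6491
  y = (0 - (-1)·0.5369 - (-3)·-0.1143) / (7) = 0.0277
  z = (-3 - (2)·0.5369 - (3)·-0.1548) / (9) = -0.4010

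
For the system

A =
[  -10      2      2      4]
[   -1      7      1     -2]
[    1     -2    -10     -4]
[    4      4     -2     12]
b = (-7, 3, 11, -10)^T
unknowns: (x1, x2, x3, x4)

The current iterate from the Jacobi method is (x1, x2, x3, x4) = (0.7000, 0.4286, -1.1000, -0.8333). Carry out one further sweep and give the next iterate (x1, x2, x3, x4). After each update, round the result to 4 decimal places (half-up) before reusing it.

(0.2324, 0.4476, -0.7824, -1.3929)

One sweep:
  x1 = (-7 - (2)·0.4286 - (2)·-1.1000 - (4)·-0.8333) / (-10) = 0.2324
  x2 = (3 - (-1)·0.7000 - (1)·-1.1000 - (-2)·-0.8333) / (7) = 0.4476
  x3 = (11 - (1)·0.7000 - (-2)·0.4286 - (-4)·-0.8333) / (-10) = -0.7824
  x4 = (-10 - (4)·0.7000 - (4)·0.4286 - (-2)·-1.1000) / (12) = -1.3929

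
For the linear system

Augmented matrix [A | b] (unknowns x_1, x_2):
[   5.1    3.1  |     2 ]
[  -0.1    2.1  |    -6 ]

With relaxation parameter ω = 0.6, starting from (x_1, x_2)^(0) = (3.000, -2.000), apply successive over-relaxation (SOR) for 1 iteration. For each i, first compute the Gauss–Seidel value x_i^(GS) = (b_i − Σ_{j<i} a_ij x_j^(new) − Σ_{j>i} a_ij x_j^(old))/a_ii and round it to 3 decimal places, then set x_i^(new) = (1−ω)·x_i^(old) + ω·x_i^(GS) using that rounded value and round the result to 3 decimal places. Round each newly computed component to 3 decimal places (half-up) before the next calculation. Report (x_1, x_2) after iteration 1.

Iteration 1:
  x_1: GS value = (2 - (3.1)·-2.000) / (5.1) = 1.608;  x_1 ← (1−ω)·3.000 + ω·1.608 = 2.165
  x_2: GS value = (-6 - (-0.1)·2.165) / (2.1) = -2.754;  x_2 ← (1−ω)·-2.000 + ω·-2.754 = -2.452

(2.165, -2.452)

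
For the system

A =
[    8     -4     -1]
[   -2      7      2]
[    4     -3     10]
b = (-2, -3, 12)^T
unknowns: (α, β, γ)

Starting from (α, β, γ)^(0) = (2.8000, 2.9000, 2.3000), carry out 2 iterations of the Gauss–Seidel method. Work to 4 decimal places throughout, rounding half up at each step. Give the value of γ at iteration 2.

Iteration 1:
  α = (-2 - (-4)·2.9000 - (-1)·2.3000) / (8) = 1.4875
  β = (-3 - (-2)·1.4875 - (2)·2.3000) / (7) = -0.6607
  γ = (12 - (4)·1.4875 - (-3)·-0.6607) / (10) = 0.4068
Iteration 2:
  α = (-2 - (-4)·-0.6607 - (-1)·0.4068) / (8) = -0.5295
  β = (-3 - (-2)·-0.5295 - (2)·0.4068) / (7) = -0.6961
  γ = (12 - (4)·-0.5295 - (-3)·-0.6961) / (10) = 1.2030

1.2030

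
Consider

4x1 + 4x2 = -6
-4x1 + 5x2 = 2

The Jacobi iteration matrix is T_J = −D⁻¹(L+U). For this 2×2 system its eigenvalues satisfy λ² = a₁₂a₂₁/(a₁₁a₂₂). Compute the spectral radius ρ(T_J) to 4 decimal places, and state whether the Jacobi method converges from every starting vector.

a₁₂a₂₁/(a₁₁a₂₂) = (4)·(-4) / ((4)·(5)) = -0.800000
ρ = √|-0.800000| = √0.800000 = 0.8944
ρ < 1, so Jacobi converges

0.8944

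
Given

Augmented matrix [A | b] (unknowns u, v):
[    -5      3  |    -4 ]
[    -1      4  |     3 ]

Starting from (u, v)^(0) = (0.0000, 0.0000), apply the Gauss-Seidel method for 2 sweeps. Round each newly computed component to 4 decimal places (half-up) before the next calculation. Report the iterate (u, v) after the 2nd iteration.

(1.3700, 1.0925)

Iteration 1:
  u = (-4 - (3)·0.0000) / (-5) = 0.8000
  v = (3 - (-1)·0.8000) / (4) = 0.9500
Iteration 2:
  u = (-4 - (3)·0.9500) / (-5) = 1.3700
  v = (3 - (-1)·1.3700) / (4) = 1.0925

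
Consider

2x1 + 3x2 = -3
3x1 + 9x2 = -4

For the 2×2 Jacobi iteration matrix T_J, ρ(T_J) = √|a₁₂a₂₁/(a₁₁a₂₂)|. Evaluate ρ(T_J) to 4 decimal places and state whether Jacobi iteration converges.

a₁₂a₂₁/(a₁₁a₂₂) = (3)·(3) / ((2)·(9)) = 0.500000
ρ = √|0.500000| = √0.500000 = 0.7071
ρ < 1, so Jacobi converges

0.7071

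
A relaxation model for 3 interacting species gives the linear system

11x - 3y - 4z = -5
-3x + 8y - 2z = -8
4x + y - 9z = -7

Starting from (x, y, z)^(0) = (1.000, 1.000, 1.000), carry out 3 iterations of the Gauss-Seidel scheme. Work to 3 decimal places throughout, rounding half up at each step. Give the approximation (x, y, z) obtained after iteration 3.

Iteration 1:
  x = (-5 - (-3)·1.000 - (-4)·1.000) / (11) = 0.182
  y = (-8 - (-3)·0.182 - (-2)·1.000) / (8) = -0.682
  z = (-7 - (4)·0.182 - (1)·-0.682) / (-9) = 0.783
Iteration 2:
  x = (-5 - (-3)·-0.682 - (-4)·0.783) / (11) = -0.356
  y = (-8 - (-3)·-0.356 - (-2)·0.783) / (8) = -0.938
  z = (-7 - (4)·-0.356 - (1)·-0.938) / (-9) = 0.515
Iteration 3:
  x = (-5 - (-3)·-0.938 - (-4)·0.515) / (11) = -0.523
  y = (-8 - (-3)·-0.523 - (-2)·0.515) / (8) = -1.067
  z = (-7 - (4)·-0.523 - (1)·-1.067) / (-9) = 0.427

(-0.523, -1.067, 0.427)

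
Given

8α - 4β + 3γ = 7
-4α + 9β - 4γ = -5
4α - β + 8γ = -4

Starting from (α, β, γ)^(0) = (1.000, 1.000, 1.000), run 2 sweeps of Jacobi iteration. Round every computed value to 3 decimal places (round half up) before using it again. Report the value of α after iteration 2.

1.370

Iteration 1:
  α = (7 - (-4)·1.000 - (3)·1.000) / (8) = 1.000
  β = (-5 - (-4)·1.000 - (-4)·1.000) / (9) = 0.333
  γ = (-4 - (4)·1.000 - (-1)·1.000) / (8) = -0.875
Iteration 2:
  α = (7 - (-4)·0.333 - (3)·-0.875) / (8) = 1.370
  β = (-5 - (-4)·1.000 - (-4)·-0.875) / (9) = -0.500
  γ = (-4 - (4)·1.000 - (-1)·0.333) / (8) = -0.958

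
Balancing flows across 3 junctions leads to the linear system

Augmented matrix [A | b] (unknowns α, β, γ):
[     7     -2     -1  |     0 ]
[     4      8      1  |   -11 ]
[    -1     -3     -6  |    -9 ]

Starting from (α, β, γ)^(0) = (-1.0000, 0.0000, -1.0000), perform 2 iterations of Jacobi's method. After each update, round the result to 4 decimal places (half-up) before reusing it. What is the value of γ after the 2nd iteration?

1.8988

Iteration 1:
  α = (0 - (-2)·0.0000 - (-1)·-1.0000) / (7) = -0.1429
  β = (-11 - (4)·-1.0000 - (1)·-1.0000) / (8) = -0.7500
  γ = (-9 - (-1)·-1.0000 - (-3)·0.0000) / (-6) = 1.6667
Iteration 2:
  α = (0 - (-2)·-0.7500 - (-1)·1.6667) / (7) = 0.0238
  β = (-11 - (4)·-0.1429 - (1)·1.6667) / (8) = -1.5119
  γ = (-9 - (-1)·-0.1429 - (-3)·-0.7500) / (-6) = 1.8988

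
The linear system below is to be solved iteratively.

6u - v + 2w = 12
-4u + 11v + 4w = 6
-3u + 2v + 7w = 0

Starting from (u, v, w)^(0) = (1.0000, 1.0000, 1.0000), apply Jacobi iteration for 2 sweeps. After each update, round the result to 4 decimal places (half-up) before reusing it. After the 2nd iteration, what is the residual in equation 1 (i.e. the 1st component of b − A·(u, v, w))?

Iteration 1:
  u = (12 - (-1)·1.0000 - (2)·1.0000) / (6) = 1.8333
  v = (6 - (-4)·1.0000 - (4)·1.0000) / (11) = 0.5455
  w = (0 - (-3)·1.0000 - (2)·1.0000) / (7) = 0.1429
Iteration 2:
  u = (12 - (-1)·0.5455 - (2)·0.1429) / (6) = 2.0433
  v = (6 - (-4)·1.8333 - (4)·0.1429) / (11) = 1.1601
  w = (0 - (-3)·1.8333 - (2)·0.5455) / (7) = 0.6298
Residual b − A·x = (-0.3593, -1.1071, -0.5989)

-0.3593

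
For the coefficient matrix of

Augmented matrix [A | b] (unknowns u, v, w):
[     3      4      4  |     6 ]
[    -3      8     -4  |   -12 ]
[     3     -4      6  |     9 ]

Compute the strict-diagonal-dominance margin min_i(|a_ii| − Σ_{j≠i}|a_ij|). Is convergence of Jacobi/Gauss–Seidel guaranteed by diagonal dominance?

-5

row 1: |3| − (4+4) = -5
row 2: |8| − (3+4) = 1
row 3: |6| − (3+4) = -1
minimum over rows = -5 → not strictly diagonally dominant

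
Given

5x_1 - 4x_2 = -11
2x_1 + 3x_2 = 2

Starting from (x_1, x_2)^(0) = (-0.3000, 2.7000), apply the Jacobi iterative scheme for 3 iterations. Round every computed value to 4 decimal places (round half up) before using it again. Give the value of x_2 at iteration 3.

1.6711

Iteration 1:
  x_1 = (-11 - (-4)·2.7000) / (5) = -0.0400
  x_2 = (2 - (2)·-0.3000) / (3) = 0.8667
Iteration 2:
  x_1 = (-11 - (-4)·0.8667) / (5) = -1.5066
  x_2 = (2 - (2)·-0.0400) / (3) = 0.6933
Iteration 3:
  x_1 = (-11 - (-4)·0.6933) / (5) = -1.6454
  x_2 = (2 - (2)·-1.5066) / (3) = 1.6711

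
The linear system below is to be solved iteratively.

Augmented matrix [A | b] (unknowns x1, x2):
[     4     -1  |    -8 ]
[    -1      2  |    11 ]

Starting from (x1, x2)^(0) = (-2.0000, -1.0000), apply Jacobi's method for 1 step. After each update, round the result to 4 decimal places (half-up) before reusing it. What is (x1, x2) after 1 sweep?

Iteration 1:
  x1 = (-8 - (-1)·-1.0000) / (4) = -2.2500
  x2 = (11 - (-1)·-2.0000) / (2) = 4.5000

(-2.2500, 4.5000)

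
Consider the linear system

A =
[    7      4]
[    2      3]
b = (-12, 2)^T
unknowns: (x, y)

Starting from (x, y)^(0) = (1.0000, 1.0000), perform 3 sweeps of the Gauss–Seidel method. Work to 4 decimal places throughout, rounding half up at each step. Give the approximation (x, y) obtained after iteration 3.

Iteration 1:
  x = (-12 - (4)·1.0000) / (7) = -2.2857
  y = (2 - (2)·-2.2857) / (3) = 2.1905
Iteration 2:
  x = (-12 - (4)·2.1905) / (7) = -2.9660
  y = (2 - (2)·-2.9660) / (3) = 2.6440
Iteration 3:
  x = (-12 - (4)·2.6440) / (7) = -3.2251
  y = (2 - (2)·-3.2251) / (3) = 2.8167

(-3.2251, 2.8167)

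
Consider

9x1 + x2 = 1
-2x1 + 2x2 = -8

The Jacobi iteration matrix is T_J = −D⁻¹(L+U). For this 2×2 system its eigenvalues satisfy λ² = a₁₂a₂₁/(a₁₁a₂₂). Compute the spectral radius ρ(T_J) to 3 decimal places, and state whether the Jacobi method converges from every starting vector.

0.333

a₁₂a₂₁/(a₁₁a₂₂) = (1)·(-2) / ((9)·(2)) = -0.111111
ρ = √|-0.111111| = √0.111111 = 0.333
ρ < 1, so Jacobi converges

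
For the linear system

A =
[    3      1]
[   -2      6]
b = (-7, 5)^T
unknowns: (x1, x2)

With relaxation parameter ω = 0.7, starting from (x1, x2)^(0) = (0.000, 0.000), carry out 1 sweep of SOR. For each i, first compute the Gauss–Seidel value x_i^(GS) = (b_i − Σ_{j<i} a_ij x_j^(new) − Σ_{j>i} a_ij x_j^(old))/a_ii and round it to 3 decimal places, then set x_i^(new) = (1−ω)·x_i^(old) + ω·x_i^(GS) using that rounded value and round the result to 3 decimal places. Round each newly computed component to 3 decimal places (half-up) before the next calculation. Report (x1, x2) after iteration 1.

Iteration 1:
  x1: GS value = (-7 - (1)·0.000) / (3) = -2.333;  x1 ← (1−ω)·0.000 + ω·-2.333 = -1.633
  x2: GS value = (5 - (-2)·-1.633) / (6) = 0.289;  x2 ← (1−ω)·0.000 + ω·0.289 = 0.202

(-1.633, 0.202)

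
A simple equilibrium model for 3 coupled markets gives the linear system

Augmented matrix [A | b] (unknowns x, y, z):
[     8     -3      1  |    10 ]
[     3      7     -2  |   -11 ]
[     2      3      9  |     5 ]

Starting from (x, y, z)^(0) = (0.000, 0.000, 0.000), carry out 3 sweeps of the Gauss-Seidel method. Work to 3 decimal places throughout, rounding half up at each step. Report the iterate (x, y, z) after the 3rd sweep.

Iteration 1:
  x = (10 - (-3)·0.000 - (1)·0.000) / (8) = 1.250
  y = (-11 - (3)·1.250 - (-2)·0.000) / (7) = -2.107
  z = (5 - (2)·1.250 - (3)·-2.107) / (9) = 0.980
Iteration 2:
  x = (10 - (-3)·-2.107 - (1)·0.980) / (8) = 0.337
  y = (-11 - (3)·0.337 - (-2)·0.980) / (7) = -1.436
  z = (5 - (2)·0.337 - (3)·-1.436) / (9) = 0.959
Iteration 3:
  x = (10 - (-3)·-1.436 - (1)·0.959) / (8) = 0.592
  y = (-11 - (3)·0.592 - (-2)·0.959) / (7) = -1.551
  z = (5 - (2)·0.592 - (3)·-1.551) / (9) = 0.941

(0.592, -1.551, 0.941)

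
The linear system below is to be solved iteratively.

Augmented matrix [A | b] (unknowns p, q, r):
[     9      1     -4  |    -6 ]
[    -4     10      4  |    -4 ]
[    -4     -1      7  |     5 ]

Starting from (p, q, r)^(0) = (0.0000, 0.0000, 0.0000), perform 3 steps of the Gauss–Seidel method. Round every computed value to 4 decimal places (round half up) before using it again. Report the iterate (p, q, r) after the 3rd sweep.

(-0.4400, -0.7110, 0.3613)

Iteration 1:
  p = (-6 - (1)·0.0000 - (-4)·0.0000) / (9) = -0.6667
  q = (-4 - (-4)·-0.6667 - (4)·0.0000) / (10) = -0.6667
  r = (5 - (-4)·-0.6667 - (-1)·-0.6667) / (7) = 0.2381
Iteration 2:
  p = (-6 - (1)·-0.6667 - (-4)·0.2381) / (9) = -0.4868
  q = (-4 - (-4)·-0.4868 - (4)·0.2381) / (10) = -0.6900
  r = (5 - (-4)·-0.4868 - (-1)·-0.6900) / (7) = 0.3375
Iteration 3:
  p = (-6 - (1)·-0.6900 - (-4)·0.3375) / (9) = -0.4400
  q = (-4 - (-4)·-0.4400 - (4)·0.3375) / (10) = -0.7110
  r = (5 - (-4)·-0.4400 - (-1)·-0.7110) / (7) = 0.3613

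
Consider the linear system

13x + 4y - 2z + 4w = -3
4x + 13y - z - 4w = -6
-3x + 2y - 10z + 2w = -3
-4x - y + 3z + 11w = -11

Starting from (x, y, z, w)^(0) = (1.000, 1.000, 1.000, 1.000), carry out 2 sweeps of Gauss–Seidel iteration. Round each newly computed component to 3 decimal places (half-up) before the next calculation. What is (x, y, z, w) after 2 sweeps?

Iteration 1:
  x = (-3 - (4)·1.000 - (-2)·1.000 - (4)·1.000) / (13) = -0.692
  y = (-6 - (4)·-0.692 - (-1)·1.000 - (-4)·1.000) / (13) = 0.136
  z = (-3 - (-3)·-0.692 - (2)·0.136 - (2)·1.000) / (-10) = 0.735
  w = (-11 - (-4)·-0.692 - (-1)·0.136 - (3)·0.735) / (11) = -1.440
Iteration 2:
  x = (-3 - (4)·0.136 - (-2)·0.735 - (4)·-1.440) / (13) = 0.284
  y = (-6 - (4)·0.284 - (-1)·0.735 - (-4)·-1.440) / (13) = -0.935
  z = (-3 - (-3)·0.284 - (2)·-0.935 - (2)·-1.440) / (-10) = -0.260
  w = (-11 - (-4)·0.284 - (-1)·-0.935 - (3)·-0.260) / (11) = -0.911

(0.284, -0.935, -0.260, -0.911)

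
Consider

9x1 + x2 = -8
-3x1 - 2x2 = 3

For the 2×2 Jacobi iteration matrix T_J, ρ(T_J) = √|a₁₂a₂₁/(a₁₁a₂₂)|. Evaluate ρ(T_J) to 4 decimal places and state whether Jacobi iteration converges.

a₁₂a₂₁/(a₁₁a₂₂) = (1)·(-3) / ((9)·(-2)) = 0.166667
ρ = √|0.166667| = √0.166667 = 0.4082
ρ < 1, so Jacobi converges

0.4082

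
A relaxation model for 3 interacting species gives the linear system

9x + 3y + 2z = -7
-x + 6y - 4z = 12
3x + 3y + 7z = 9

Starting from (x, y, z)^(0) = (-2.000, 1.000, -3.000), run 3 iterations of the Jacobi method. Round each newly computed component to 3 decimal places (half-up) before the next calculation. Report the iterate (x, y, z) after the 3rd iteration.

Iteration 1:
  x = (-7 - (3)·1.000 - (2)·-3.000) / (9) = -0.444
  y = (12 - (-1)·-2.000 - (-4)·-3.000) / (6) = -0.333
  z = (9 - (3)·-2.000 - (3)·1.000) / (7) = 1.714
Iteration 2:
  x = (-7 - (3)·-0.333 - (2)·1.714) / (9) = -1.048
  y = (12 - (-1)·-0.444 - (-4)·1.714) / (6) = 3.069
  z = (9 - (3)·-0.444 - (3)·-0.333) / (7) = 1.619
Iteration 3:
  x = (-7 - (3)·3.069 - (2)·1.619) / (9) = -2.161
  y = (12 - (-1)·-1.048 - (-4)·1.619) / (6) = 2.905
  z = (9 - (3)·-1.048 - (3)·3.069) / (7) = 0.420

(-2.161, 2.905, 0.420)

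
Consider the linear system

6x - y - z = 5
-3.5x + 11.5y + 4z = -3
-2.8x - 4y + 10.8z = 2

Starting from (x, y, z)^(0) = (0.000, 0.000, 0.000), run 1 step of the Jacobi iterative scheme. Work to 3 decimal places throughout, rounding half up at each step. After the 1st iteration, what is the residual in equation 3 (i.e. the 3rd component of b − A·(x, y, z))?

1.290

Iteration 1:
  x = (5 - (-1)·0.000 - (-1)·0.000) / (6) = 0.833
  y = (-3 - (-3.5)·0.000 - (4)·0.000) / (11.5) = -0.261
  z = (2 - (-2.8)·0.000 - (-4)·0.000) / (10.8) = 0.185
Residual b − A·x = (-0.074, 2.177, 1.290)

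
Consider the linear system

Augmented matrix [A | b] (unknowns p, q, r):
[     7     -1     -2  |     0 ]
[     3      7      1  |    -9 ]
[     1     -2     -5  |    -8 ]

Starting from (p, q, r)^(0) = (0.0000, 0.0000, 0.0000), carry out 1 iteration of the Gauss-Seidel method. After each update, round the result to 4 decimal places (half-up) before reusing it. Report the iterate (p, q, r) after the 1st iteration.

Iteration 1:
  p = (0 - (-1)·0.0000 - (-2)·0.0000) / (7) = 0.0000
  q = (-9 - (3)·0.0000 - (1)·0.0000) / (7) = -1.2857
  r = (-8 - (1)·0.0000 - (-2)·-1.2857) / (-5) = 2.1143

(0.0000, -1.2857, 2.1143)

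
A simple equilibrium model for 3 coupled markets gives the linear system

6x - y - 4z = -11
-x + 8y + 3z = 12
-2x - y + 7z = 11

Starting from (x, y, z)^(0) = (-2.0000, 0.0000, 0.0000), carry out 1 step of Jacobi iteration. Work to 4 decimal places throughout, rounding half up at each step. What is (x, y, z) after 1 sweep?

Iteration 1:
  x = (-11 - (-1)·0.0000 - (-4)·0.0000) / (6) = -1.8333
  y = (12 - (-1)·-2.0000 - (3)·0.0000) / (8) = 1.2500
  z = (11 - (-2)·-2.0000 - (-1)·0.0000) / (7) = 1.0000

(-1.8333, 1.2500, 1.0000)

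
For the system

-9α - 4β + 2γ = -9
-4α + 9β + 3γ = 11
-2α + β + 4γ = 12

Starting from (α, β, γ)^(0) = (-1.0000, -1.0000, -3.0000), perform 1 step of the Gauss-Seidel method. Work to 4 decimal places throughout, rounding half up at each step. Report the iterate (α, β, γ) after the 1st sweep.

(0.7778, 2.5679, 2.7469)

Iteration 1:
  α = (-9 - (-4)·-1.0000 - (2)·-3.0000) / (-9) = 0.7778
  β = (11 - (-4)·0.7778 - (3)·-3.0000) / (9) = 2.5679
  γ = (12 - (-2)·0.7778 - (1)·2.5679) / (4) = 2.7469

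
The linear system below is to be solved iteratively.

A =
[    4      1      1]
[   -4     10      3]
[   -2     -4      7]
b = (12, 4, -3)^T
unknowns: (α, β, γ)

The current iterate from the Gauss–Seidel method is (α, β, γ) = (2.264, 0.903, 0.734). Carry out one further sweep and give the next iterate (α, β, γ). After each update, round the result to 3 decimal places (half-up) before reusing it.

One sweep:
  α = (12 - (1)·0.903 - (1)·0.734) / (4) = 2.591
  β = (4 - (-4)·2.591 - (3)·0.734) / (10) = 1.216
  γ = (-3 - (-2)·2.591 - (-4)·1.216) / (7) = 1.007

(2.591, 1.216, 1.007)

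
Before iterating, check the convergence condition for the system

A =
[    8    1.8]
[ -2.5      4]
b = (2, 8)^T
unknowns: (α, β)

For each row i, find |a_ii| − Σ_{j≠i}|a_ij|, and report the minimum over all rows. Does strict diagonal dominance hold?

row 1: |8| − (1.8) = 6.2
row 2: |4| − (2.5) = 1.5
minimum over rows = 1.5 → strictly diagonally dominant (convergence guaranteed)

1.5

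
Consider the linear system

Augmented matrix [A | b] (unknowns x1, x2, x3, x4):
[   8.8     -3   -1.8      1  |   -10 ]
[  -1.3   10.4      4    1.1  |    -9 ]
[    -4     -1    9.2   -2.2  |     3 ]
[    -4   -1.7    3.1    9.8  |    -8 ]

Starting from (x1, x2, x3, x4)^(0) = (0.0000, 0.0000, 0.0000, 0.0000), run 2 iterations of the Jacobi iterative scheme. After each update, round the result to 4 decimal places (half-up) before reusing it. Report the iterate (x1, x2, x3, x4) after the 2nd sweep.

Iteration 1:
  x1 = (-10 - (-3)·0.0000 - (-1.8)·0.0000 - (1)·0.0000) / (8.8) = -1.1364
  x2 = (-9 - (-1.3)·0.0000 - (4)·0.0000 - (1.1)·0.0000) / (10.4) = -0.8654
  x3 = (3 - (-4)·0.0000 - (-1)·0.0000 - (-2.2)·0.0000) / (9.2) = 0.3261
  x4 = (-8 - (-4)·0.0000 - (-1.7)·0.0000 - (3.1)·0.0000) / (9.8) = -0.8163
Iteration 2:
  x1 = (-10 - (-3)·-0.8654 - (-1.8)·0.3261 - (1)·-0.8163) / (8.8) = -1.2719
  x2 = (-9 - (-1.3)·-1.1364 - (4)·0.3261 - (1.1)·-0.8163) / (10.4) = -1.0465
  x3 = (3 - (-4)·-1.1364 - (-1)·-0.8654 - (-2.2)·-0.8163) / (9.2) = -0.4573
  x4 = (-8 - (-4)·-1.1364 - (-1.7)·-0.8654 - (3.1)·0.3261) / (9.8) = -1.5334

(-1.2719, -1.0465, -0.4573, -1.5334)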